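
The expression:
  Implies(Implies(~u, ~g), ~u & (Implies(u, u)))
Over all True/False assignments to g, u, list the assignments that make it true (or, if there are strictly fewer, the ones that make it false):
is true only for:
  g=False, u=False;
  g=True, u=False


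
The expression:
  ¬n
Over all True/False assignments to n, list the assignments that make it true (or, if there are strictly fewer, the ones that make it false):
is true only for:
  n=False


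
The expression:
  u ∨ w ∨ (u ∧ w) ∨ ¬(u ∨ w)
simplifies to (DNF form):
True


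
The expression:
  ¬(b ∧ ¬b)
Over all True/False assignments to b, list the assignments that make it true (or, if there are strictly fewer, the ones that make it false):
is always true.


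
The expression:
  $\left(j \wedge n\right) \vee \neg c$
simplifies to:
$\left(j \wedge n\right) \vee \neg c$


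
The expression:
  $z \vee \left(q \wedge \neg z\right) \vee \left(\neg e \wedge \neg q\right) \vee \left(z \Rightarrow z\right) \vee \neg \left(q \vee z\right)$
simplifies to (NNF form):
$\text{True}$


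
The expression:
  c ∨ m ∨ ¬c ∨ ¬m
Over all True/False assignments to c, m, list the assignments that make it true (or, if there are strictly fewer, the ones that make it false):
is always true.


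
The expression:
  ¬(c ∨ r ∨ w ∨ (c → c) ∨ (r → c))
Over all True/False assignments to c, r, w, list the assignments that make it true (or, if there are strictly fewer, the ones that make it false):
is never true.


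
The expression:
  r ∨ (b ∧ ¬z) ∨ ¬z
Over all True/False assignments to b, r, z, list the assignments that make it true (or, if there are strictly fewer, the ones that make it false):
is false only for:
  b=False, r=False, z=True;
  b=True, r=False, z=True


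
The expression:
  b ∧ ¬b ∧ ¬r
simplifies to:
False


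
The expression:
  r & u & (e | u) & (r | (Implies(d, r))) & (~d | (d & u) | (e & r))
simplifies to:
r & u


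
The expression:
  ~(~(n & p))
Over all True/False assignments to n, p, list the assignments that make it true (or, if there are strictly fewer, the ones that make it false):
is true only for:
  n=True, p=True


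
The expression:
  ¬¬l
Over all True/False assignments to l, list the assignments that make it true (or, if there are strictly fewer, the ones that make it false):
is true only for:
  l=True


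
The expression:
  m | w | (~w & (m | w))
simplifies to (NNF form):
m | w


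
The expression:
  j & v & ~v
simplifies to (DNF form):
False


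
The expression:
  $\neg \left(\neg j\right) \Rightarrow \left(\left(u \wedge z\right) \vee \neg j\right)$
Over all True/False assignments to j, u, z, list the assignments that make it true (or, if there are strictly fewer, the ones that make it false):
is false only for:
  j=True, u=False, z=False;
  j=True, u=False, z=True;
  j=True, u=True, z=False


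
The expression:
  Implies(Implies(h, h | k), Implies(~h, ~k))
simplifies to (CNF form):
h | ~k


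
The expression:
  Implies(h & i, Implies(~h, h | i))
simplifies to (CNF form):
True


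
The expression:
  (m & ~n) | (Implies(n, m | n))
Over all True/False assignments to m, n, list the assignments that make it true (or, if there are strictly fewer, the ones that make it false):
is always true.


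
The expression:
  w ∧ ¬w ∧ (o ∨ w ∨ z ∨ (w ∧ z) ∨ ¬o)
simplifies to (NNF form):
False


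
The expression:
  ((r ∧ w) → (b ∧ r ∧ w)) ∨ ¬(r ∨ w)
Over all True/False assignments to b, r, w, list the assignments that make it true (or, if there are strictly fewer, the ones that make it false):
is false only for:
  b=False, r=True, w=True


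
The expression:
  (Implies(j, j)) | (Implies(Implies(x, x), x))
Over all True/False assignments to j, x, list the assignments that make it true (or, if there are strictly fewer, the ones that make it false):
is always true.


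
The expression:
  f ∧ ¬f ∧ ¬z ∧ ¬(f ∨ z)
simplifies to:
False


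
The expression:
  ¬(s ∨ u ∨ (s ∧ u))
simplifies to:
¬s ∧ ¬u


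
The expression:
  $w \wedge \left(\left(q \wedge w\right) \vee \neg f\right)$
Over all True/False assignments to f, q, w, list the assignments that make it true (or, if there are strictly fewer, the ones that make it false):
is true only for:
  f=False, q=False, w=True;
  f=False, q=True, w=True;
  f=True, q=True, w=True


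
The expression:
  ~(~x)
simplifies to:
x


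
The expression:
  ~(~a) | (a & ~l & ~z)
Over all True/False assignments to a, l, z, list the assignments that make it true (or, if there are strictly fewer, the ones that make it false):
is true only for:
  a=True, l=False, z=False;
  a=True, l=False, z=True;
  a=True, l=True, z=False;
  a=True, l=True, z=True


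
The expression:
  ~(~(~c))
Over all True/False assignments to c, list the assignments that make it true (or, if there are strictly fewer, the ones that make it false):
is true only for:
  c=False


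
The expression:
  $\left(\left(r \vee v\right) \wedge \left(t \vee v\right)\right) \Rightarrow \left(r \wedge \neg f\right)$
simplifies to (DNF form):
$\left(r \wedge \neg f\right) \vee \left(\neg r \wedge \neg v\right) \vee \left(\neg t \wedge \neg v\right)$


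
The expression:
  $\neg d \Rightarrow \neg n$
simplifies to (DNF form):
$d \vee \neg n$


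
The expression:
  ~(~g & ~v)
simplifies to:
g | v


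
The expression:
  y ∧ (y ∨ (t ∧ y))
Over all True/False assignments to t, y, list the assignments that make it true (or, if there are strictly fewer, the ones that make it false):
is true only for:
  t=False, y=True;
  t=True, y=True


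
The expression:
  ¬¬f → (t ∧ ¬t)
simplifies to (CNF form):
¬f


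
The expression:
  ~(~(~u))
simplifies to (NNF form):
~u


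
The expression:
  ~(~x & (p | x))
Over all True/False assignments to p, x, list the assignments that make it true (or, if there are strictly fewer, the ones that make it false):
is false only for:
  p=True, x=False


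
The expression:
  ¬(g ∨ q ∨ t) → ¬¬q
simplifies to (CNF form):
g ∨ q ∨ t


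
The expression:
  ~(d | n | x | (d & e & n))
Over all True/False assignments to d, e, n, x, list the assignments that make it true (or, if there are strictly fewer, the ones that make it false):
is true only for:
  d=False, e=False, n=False, x=False;
  d=False, e=True, n=False, x=False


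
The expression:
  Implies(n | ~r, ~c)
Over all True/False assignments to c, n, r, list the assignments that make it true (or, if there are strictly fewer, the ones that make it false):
is false only for:
  c=True, n=False, r=False;
  c=True, n=True, r=False;
  c=True, n=True, r=True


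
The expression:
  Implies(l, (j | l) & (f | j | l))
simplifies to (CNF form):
True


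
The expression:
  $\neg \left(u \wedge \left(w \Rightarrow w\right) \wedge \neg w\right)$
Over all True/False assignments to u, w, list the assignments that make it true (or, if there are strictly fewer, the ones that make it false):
is false only for:
  u=True, w=False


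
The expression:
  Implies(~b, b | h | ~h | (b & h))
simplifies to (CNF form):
True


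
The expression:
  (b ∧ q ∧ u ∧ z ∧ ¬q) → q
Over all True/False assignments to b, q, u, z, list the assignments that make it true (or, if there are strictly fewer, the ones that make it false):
is always true.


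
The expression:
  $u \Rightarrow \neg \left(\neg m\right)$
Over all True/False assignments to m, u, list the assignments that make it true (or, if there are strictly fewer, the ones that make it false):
is false only for:
  m=False, u=True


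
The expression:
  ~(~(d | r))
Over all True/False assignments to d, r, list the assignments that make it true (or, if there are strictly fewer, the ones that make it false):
is false only for:
  d=False, r=False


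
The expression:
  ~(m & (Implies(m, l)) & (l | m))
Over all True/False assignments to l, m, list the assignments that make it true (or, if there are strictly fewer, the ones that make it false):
is false only for:
  l=True, m=True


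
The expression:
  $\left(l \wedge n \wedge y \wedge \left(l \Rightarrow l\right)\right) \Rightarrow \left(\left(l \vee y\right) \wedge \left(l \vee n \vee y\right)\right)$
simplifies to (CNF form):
$\text{True}$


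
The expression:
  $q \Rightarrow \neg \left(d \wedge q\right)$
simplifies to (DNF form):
$\neg d \vee \neg q$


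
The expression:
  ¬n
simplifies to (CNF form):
¬n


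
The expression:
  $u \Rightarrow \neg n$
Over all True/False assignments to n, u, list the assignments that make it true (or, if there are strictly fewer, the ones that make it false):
is false only for:
  n=True, u=True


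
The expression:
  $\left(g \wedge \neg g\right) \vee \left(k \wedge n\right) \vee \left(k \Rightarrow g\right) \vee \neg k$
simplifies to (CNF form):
$g \vee n \vee \neg k$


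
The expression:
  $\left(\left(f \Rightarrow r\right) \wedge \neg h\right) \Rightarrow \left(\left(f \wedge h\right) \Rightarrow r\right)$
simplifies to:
$\text{True}$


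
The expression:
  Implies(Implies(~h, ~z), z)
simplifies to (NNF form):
z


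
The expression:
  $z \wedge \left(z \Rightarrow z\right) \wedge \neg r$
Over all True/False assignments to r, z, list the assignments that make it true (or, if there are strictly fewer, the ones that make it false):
is true only for:
  r=False, z=True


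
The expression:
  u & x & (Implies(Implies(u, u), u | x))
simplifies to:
u & x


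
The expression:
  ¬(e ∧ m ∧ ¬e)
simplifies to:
True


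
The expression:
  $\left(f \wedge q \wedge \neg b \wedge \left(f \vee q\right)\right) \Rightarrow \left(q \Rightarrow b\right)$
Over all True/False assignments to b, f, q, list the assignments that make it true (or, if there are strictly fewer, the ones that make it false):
is false only for:
  b=False, f=True, q=True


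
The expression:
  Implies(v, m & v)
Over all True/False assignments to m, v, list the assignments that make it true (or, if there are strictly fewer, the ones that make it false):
is false only for:
  m=False, v=True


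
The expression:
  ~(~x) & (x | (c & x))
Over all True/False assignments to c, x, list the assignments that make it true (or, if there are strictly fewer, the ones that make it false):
is true only for:
  c=False, x=True;
  c=True, x=True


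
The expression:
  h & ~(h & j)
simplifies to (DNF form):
h & ~j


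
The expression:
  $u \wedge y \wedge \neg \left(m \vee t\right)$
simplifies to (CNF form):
$u \wedge y \wedge \neg m \wedge \neg t$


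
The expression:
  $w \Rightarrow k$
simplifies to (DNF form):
$k \vee \neg w$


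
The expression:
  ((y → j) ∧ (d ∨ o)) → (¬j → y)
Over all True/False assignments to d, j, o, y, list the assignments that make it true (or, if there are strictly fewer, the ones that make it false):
is false only for:
  d=False, j=False, o=True, y=False;
  d=True, j=False, o=False, y=False;
  d=True, j=False, o=True, y=False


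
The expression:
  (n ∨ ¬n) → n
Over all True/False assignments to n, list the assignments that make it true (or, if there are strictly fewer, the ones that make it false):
is true only for:
  n=True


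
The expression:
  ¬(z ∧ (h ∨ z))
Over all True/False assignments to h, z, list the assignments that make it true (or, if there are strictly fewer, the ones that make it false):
is true only for:
  h=False, z=False;
  h=True, z=False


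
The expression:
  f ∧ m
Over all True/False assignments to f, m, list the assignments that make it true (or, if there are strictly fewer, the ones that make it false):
is true only for:
  f=True, m=True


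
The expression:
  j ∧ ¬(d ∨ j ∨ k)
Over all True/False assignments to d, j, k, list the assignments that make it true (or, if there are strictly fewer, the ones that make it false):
is never true.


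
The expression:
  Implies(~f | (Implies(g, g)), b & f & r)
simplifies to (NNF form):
b & f & r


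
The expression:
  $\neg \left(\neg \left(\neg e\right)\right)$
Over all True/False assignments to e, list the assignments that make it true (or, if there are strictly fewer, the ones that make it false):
is true only for:
  e=False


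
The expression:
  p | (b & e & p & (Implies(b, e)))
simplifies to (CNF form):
p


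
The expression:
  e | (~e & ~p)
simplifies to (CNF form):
e | ~p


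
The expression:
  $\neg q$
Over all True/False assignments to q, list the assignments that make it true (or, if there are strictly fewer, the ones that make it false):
is true only for:
  q=False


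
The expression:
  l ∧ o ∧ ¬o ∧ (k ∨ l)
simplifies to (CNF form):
False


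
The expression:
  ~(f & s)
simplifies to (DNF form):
~f | ~s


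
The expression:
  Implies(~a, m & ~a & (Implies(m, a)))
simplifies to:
a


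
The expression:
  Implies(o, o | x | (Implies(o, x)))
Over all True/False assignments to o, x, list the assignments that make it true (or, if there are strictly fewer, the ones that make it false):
is always true.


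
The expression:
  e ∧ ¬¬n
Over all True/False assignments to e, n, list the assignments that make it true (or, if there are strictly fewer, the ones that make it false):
is true only for:
  e=True, n=True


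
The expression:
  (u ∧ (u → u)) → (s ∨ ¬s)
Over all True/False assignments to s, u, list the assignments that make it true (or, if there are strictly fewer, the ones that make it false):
is always true.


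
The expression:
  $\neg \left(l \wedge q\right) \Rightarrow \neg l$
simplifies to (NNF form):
$q \vee \neg l$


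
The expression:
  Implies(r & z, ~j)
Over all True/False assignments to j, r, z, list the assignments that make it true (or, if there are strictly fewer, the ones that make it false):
is false only for:
  j=True, r=True, z=True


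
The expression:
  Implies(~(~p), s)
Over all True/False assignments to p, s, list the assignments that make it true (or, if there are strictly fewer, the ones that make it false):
is false only for:
  p=True, s=False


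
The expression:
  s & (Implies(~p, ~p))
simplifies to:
s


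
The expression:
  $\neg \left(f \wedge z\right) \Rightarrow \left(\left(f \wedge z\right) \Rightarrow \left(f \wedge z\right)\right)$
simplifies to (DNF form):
$\text{True}$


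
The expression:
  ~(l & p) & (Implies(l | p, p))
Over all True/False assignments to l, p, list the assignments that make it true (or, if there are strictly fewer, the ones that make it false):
is true only for:
  l=False, p=False;
  l=False, p=True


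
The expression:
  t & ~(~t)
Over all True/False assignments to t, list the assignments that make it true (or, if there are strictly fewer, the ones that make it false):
is true only for:
  t=True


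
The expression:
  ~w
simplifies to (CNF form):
~w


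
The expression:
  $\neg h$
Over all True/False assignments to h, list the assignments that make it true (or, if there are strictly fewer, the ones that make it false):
is true only for:
  h=False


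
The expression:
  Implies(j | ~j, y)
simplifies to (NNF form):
y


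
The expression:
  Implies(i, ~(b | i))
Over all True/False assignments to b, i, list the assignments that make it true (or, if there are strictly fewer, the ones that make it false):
is true only for:
  b=False, i=False;
  b=True, i=False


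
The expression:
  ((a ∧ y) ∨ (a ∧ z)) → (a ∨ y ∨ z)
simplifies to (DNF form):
True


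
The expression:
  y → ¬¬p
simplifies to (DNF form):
p ∨ ¬y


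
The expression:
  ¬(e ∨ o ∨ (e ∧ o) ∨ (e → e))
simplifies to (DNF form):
False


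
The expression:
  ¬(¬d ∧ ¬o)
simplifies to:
d ∨ o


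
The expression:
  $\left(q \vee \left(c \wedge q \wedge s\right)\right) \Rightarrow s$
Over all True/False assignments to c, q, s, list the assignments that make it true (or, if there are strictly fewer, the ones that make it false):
is false only for:
  c=False, q=True, s=False;
  c=True, q=True, s=False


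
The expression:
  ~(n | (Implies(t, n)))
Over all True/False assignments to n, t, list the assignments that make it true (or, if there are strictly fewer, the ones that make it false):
is true only for:
  n=False, t=True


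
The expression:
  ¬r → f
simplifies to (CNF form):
f ∨ r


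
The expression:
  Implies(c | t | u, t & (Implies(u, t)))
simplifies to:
t | (~c & ~u)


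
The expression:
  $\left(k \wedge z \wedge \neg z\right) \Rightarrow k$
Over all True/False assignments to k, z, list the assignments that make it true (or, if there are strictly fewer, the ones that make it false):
is always true.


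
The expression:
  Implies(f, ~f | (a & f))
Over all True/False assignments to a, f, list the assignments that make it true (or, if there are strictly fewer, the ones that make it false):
is false only for:
  a=False, f=True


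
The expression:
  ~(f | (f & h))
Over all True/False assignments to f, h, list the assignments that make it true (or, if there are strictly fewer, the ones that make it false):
is true only for:
  f=False, h=False;
  f=False, h=True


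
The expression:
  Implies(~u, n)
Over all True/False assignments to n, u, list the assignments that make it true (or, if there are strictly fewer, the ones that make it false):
is false only for:
  n=False, u=False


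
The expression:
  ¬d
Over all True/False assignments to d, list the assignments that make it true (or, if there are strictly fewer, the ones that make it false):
is true only for:
  d=False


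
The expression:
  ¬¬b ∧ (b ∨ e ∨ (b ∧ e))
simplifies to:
b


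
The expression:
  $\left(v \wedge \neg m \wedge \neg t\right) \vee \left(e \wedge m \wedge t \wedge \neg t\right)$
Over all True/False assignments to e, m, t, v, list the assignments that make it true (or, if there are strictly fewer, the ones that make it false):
is true only for:
  e=False, m=False, t=False, v=True;
  e=True, m=False, t=False, v=True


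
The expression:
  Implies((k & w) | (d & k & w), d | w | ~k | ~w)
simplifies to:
True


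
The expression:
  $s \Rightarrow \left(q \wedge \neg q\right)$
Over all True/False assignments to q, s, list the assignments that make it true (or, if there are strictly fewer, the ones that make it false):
is true only for:
  q=False, s=False;
  q=True, s=False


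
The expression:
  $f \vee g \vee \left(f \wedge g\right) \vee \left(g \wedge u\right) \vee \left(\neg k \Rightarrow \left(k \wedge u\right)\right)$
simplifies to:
$f \vee g \vee k$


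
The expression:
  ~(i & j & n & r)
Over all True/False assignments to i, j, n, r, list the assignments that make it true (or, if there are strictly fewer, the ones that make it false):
is false only for:
  i=True, j=True, n=True, r=True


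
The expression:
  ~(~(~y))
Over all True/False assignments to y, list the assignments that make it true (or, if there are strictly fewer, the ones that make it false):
is true only for:
  y=False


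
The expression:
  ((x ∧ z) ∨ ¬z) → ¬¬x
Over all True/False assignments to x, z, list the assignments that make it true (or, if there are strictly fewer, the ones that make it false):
is false only for:
  x=False, z=False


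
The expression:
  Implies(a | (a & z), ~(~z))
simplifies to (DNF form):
z | ~a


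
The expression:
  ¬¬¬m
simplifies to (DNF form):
¬m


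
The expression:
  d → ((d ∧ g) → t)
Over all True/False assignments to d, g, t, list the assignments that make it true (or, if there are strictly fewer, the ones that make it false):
is false only for:
  d=True, g=True, t=False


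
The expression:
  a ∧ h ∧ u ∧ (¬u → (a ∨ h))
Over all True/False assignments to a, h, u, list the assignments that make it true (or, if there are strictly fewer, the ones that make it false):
is true only for:
  a=True, h=True, u=True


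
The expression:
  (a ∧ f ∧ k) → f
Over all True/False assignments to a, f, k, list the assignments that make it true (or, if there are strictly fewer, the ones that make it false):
is always true.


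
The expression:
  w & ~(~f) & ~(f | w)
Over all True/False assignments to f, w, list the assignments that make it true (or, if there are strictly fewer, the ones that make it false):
is never true.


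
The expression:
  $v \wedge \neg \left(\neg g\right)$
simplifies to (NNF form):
$g \wedge v$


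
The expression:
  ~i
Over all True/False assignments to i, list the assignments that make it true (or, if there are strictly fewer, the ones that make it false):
is true only for:
  i=False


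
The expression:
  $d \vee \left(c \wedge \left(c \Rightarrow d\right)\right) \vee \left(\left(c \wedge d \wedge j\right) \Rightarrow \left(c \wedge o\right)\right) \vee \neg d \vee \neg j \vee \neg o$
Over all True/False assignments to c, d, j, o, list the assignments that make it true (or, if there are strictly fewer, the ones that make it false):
is always true.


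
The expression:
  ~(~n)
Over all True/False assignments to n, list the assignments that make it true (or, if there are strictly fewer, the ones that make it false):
is true only for:
  n=True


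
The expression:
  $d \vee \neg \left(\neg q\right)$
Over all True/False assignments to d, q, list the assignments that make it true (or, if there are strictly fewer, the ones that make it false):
is false only for:
  d=False, q=False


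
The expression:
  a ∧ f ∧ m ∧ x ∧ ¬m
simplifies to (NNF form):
False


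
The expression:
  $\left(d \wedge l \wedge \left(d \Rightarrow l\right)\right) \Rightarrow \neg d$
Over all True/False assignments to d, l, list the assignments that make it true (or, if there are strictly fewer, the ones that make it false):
is false only for:
  d=True, l=True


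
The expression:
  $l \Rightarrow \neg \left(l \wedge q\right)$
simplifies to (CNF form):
$\neg l \vee \neg q$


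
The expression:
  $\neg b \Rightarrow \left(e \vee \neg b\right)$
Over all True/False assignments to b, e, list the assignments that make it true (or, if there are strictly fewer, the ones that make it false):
is always true.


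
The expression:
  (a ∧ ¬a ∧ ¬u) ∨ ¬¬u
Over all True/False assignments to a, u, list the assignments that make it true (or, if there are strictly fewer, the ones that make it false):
is true only for:
  a=False, u=True;
  a=True, u=True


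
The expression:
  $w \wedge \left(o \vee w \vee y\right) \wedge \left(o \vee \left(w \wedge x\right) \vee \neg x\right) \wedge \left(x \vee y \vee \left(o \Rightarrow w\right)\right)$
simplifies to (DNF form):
$w$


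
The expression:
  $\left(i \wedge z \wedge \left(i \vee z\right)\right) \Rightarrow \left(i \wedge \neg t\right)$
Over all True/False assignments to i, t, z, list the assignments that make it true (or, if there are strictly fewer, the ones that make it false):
is false only for:
  i=True, t=True, z=True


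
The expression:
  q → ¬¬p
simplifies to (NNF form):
p ∨ ¬q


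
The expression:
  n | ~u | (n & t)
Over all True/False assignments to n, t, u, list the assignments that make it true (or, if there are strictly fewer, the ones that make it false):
is false only for:
  n=False, t=False, u=True;
  n=False, t=True, u=True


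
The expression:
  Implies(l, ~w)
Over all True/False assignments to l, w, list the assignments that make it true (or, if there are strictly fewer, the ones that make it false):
is false only for:
  l=True, w=True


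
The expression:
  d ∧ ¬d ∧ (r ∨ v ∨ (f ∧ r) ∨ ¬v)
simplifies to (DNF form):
False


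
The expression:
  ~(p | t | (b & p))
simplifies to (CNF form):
~p & ~t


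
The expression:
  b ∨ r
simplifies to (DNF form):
b ∨ r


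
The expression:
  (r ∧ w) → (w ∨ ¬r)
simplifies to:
True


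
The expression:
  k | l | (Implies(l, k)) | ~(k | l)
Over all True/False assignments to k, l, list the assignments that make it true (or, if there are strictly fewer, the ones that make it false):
is always true.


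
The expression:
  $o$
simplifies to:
$o$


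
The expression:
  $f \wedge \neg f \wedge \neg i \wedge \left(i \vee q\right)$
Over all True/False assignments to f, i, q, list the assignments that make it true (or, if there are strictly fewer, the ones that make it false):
is never true.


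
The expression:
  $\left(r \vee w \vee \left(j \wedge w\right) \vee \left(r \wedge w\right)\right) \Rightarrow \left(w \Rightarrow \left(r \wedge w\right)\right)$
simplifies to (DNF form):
$r \vee \neg w$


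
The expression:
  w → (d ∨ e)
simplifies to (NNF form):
d ∨ e ∨ ¬w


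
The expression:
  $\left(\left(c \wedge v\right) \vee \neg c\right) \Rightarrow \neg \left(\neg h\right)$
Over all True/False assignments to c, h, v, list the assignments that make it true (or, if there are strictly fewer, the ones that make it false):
is false only for:
  c=False, h=False, v=False;
  c=False, h=False, v=True;
  c=True, h=False, v=True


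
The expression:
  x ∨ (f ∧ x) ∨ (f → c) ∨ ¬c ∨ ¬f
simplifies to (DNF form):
True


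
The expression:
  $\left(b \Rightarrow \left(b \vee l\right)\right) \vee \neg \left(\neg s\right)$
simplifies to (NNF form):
$\text{True}$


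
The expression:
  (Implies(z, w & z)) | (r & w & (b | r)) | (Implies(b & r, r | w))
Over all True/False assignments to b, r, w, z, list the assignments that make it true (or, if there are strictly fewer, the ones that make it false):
is always true.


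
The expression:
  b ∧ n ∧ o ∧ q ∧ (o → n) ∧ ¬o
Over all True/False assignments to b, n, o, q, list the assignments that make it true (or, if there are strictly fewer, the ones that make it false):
is never true.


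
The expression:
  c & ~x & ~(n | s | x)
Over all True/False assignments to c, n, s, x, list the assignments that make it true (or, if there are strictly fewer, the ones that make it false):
is true only for:
  c=True, n=False, s=False, x=False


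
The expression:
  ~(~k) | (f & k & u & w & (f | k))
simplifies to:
k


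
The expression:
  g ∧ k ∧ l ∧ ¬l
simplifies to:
False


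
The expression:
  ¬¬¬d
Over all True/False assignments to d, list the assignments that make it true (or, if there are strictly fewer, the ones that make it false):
is true only for:
  d=False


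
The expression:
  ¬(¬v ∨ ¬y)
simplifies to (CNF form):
v ∧ y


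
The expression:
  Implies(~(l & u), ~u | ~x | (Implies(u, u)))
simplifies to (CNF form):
True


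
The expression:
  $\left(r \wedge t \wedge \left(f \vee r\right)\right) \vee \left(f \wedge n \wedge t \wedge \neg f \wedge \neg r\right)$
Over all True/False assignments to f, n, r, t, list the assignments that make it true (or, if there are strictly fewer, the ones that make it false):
is true only for:
  f=False, n=False, r=True, t=True;
  f=False, n=True, r=True, t=True;
  f=True, n=False, r=True, t=True;
  f=True, n=True, r=True, t=True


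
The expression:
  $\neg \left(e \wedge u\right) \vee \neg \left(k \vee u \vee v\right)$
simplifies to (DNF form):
$\neg e \vee \neg u$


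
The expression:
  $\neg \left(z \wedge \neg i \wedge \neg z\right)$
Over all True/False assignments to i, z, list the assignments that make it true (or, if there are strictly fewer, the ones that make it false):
is always true.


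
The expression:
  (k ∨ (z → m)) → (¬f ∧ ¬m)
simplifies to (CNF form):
¬m ∧ (z ∨ ¬f) ∧ (¬f ∨ ¬k)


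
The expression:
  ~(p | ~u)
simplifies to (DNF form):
u & ~p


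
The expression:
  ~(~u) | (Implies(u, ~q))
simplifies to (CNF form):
True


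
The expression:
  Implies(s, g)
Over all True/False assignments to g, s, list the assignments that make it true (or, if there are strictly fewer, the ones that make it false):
is false only for:
  g=False, s=True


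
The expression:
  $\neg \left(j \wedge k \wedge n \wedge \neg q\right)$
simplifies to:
$q \vee \neg j \vee \neg k \vee \neg n$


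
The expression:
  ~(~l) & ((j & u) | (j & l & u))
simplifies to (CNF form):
j & l & u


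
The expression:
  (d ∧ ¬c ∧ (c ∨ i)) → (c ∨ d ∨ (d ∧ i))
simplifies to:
True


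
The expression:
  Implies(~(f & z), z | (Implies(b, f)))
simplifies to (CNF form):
f | z | ~b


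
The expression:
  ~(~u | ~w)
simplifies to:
u & w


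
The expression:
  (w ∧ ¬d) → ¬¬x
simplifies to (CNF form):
d ∨ x ∨ ¬w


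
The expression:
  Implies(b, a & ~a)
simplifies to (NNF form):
~b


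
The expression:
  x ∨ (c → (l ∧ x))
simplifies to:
x ∨ ¬c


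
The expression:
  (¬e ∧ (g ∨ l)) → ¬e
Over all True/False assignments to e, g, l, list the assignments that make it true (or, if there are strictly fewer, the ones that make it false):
is always true.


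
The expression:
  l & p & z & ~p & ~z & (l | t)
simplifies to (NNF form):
False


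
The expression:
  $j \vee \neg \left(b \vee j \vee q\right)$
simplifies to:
$j \vee \left(\neg b \wedge \neg q\right)$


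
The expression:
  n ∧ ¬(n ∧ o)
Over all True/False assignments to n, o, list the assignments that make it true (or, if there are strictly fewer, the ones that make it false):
is true only for:
  n=True, o=False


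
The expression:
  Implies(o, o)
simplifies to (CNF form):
True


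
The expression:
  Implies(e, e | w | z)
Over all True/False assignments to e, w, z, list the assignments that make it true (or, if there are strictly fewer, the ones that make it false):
is always true.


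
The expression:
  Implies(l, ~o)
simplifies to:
~l | ~o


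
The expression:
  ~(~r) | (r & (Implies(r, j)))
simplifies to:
r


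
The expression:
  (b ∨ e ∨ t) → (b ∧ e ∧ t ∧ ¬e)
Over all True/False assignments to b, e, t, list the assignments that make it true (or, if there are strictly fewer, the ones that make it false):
is true only for:
  b=False, e=False, t=False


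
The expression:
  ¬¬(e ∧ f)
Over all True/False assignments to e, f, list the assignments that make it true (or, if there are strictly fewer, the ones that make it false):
is true only for:
  e=True, f=True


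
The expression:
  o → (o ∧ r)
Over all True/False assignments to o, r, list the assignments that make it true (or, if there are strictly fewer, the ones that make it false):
is false only for:
  o=True, r=False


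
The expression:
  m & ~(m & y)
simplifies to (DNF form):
m & ~y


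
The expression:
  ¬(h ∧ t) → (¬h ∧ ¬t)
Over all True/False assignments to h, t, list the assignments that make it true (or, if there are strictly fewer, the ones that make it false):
is true only for:
  h=False, t=False;
  h=True, t=True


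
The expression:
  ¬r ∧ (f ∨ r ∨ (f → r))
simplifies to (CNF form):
¬r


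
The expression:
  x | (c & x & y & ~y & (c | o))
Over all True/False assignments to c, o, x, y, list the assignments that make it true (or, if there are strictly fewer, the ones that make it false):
is true only for:
  c=False, o=False, x=True, y=False;
  c=False, o=False, x=True, y=True;
  c=False, o=True, x=True, y=False;
  c=False, o=True, x=True, y=True;
  c=True, o=False, x=True, y=False;
  c=True, o=False, x=True, y=True;
  c=True, o=True, x=True, y=False;
  c=True, o=True, x=True, y=True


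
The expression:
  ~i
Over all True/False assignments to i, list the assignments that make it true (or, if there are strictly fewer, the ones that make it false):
is true only for:
  i=False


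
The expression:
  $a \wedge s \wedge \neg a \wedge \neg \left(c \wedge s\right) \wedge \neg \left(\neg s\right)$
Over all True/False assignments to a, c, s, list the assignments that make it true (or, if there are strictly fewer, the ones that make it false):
is never true.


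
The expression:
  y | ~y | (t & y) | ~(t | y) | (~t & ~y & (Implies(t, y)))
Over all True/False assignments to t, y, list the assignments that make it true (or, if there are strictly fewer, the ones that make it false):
is always true.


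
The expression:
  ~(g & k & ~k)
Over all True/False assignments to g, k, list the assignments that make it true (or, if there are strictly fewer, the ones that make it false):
is always true.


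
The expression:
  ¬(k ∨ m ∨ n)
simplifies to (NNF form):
¬k ∧ ¬m ∧ ¬n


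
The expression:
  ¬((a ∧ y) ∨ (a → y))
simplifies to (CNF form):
a ∧ ¬y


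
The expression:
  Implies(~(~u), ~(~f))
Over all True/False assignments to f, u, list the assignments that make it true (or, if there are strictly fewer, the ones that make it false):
is false only for:
  f=False, u=True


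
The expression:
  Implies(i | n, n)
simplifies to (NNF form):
n | ~i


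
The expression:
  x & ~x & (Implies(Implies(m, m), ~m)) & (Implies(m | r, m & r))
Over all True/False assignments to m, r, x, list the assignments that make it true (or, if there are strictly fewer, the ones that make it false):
is never true.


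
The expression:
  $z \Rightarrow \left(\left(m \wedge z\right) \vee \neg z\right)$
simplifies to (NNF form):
$m \vee \neg z$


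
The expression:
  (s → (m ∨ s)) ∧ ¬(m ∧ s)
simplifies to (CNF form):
¬m ∨ ¬s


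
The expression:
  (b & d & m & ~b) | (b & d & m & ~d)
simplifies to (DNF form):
False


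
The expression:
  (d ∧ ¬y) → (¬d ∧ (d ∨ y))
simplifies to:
y ∨ ¬d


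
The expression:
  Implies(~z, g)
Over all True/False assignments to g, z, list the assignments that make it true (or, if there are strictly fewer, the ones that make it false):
is false only for:
  g=False, z=False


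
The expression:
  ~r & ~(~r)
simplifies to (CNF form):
False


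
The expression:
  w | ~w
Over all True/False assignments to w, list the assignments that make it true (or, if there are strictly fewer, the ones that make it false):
is always true.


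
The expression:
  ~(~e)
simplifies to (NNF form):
e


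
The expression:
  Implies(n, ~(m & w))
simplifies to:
~m | ~n | ~w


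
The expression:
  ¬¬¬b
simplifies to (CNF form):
¬b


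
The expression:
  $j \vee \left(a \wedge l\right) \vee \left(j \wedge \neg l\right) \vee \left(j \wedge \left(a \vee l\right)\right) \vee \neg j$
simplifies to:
$\text{True}$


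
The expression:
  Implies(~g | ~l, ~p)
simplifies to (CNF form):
(g | ~p) & (l | ~p)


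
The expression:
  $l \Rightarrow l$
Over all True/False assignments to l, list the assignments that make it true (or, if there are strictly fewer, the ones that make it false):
is always true.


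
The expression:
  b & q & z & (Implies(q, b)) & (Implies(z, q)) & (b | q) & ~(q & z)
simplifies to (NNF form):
False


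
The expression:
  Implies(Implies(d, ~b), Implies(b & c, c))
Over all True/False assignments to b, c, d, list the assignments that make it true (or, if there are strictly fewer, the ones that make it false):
is always true.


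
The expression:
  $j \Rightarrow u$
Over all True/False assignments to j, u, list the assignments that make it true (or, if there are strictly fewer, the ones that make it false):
is false only for:
  j=True, u=False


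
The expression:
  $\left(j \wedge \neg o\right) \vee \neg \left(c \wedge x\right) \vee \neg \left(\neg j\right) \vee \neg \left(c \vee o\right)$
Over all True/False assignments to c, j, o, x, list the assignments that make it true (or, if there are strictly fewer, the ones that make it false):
is false only for:
  c=True, j=False, o=False, x=True;
  c=True, j=False, o=True, x=True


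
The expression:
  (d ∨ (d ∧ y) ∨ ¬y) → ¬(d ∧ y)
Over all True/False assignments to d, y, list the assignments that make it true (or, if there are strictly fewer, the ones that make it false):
is false only for:
  d=True, y=True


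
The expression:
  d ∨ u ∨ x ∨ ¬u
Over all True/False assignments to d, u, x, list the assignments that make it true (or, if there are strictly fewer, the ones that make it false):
is always true.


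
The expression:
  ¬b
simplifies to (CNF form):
¬b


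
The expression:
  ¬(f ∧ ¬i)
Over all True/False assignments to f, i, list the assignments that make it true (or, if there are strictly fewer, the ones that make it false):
is false only for:
  f=True, i=False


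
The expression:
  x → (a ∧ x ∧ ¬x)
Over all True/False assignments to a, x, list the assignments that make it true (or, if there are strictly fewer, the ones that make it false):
is true only for:
  a=False, x=False;
  a=True, x=False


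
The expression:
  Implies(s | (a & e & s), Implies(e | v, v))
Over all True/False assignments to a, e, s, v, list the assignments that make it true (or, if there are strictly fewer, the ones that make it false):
is false only for:
  a=False, e=True, s=True, v=False;
  a=True, e=True, s=True, v=False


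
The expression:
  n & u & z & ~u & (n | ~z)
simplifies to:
False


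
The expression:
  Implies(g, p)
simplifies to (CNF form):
p | ~g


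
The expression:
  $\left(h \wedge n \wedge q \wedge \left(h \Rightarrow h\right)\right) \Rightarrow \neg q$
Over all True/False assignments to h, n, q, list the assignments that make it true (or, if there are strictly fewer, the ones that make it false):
is false only for:
  h=True, n=True, q=True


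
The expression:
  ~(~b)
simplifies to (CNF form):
b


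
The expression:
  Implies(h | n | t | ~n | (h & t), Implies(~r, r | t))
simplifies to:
r | t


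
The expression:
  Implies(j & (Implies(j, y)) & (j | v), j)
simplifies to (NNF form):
True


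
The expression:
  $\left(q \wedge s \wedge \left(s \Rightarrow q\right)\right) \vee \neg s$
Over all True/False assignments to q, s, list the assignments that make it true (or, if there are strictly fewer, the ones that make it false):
is false only for:
  q=False, s=True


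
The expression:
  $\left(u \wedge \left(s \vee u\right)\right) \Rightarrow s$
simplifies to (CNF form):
$s \vee \neg u$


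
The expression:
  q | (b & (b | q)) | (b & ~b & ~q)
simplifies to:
b | q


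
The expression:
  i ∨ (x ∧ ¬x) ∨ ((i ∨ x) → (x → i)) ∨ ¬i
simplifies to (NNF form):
True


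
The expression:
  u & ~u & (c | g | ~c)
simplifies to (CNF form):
False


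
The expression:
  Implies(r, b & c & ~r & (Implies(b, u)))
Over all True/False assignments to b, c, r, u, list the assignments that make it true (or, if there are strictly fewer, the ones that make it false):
is true only for:
  b=False, c=False, r=False, u=False;
  b=False, c=False, r=False, u=True;
  b=False, c=True, r=False, u=False;
  b=False, c=True, r=False, u=True;
  b=True, c=False, r=False, u=False;
  b=True, c=False, r=False, u=True;
  b=True, c=True, r=False, u=False;
  b=True, c=True, r=False, u=True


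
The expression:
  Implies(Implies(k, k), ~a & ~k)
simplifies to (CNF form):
~a & ~k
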